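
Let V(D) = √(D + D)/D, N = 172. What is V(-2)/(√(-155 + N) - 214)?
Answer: 214*I/45779 + I*√17/45779 ≈ 0.0047647*I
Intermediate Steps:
V(D) = √2/√D (V(D) = √(2*D)/D = (√2*√D)/D = √2/√D)
V(-2)/(√(-155 + N) - 214) = (√2/√(-2))/(√(-155 + 172) - 214) = (√2*(-I*√2/2))/(√17 - 214) = (-I)/(-214 + √17) = -I/(-214 + √17)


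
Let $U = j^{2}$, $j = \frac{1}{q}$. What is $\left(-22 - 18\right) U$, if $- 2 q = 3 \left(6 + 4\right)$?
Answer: $- \frac{8}{45} \approx -0.17778$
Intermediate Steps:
$q = -15$ ($q = - \frac{3 \left(6 + 4\right)}{2} = - \frac{3 \cdot 10}{2} = \left(- \frac{1}{2}\right) 30 = -15$)
$j = - \frac{1}{15}$ ($j = \frac{1}{-15} = - \frac{1}{15} \approx -0.066667$)
$U = \frac{1}{225}$ ($U = \left(- \frac{1}{15}\right)^{2} = \frac{1}{225} \approx 0.0044444$)
$\left(-22 - 18\right) U = \left(-22 - 18\right) \frac{1}{225} = \left(-40\right) \frac{1}{225} = - \frac{8}{45}$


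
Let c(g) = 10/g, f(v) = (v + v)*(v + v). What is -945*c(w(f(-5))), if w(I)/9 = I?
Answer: -21/2 ≈ -10.500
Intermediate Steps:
f(v) = 4*v**2 (f(v) = (2*v)*(2*v) = 4*v**2)
w(I) = 9*I
-945*c(w(f(-5))) = -9450/(9*(4*(-5)**2)) = -9450/(9*(4*25)) = -9450/(9*100) = -9450/900 = -945*1/90 = -21/2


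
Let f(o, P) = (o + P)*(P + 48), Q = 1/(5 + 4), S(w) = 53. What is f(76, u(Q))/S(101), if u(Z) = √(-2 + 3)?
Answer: 3773/53 ≈ 71.189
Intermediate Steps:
Q = ⅑ (Q = 1/9 = ⅑ ≈ 0.11111)
u(Z) = 1 (u(Z) = √1 = 1)
f(o, P) = (48 + P)*(P + o) (f(o, P) = (P + o)*(48 + P) = (48 + P)*(P + o))
f(76, u(Q))/S(101) = (1² + 48*1 + 48*76 + 1*76)/53 = (1 + 48 + 3648 + 76)*(1/53) = 3773*(1/53) = 3773/53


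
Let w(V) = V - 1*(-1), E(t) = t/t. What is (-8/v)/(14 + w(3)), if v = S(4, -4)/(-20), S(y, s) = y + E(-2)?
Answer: 16/9 ≈ 1.7778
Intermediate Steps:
E(t) = 1
S(y, s) = 1 + y (S(y, s) = y + 1 = 1 + y)
w(V) = 1 + V (w(V) = V + 1 = 1 + V)
v = -¼ (v = (1 + 4)/(-20) = 5*(-1/20) = -¼ ≈ -0.25000)
(-8/v)/(14 + w(3)) = (-8/(-¼))/(14 + (1 + 3)) = (-8*(-4))/(14 + 4) = 32/18 = 32*(1/18) = 16/9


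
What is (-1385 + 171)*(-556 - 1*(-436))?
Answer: 145680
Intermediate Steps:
(-1385 + 171)*(-556 - 1*(-436)) = -1214*(-556 + 436) = -1214*(-120) = 145680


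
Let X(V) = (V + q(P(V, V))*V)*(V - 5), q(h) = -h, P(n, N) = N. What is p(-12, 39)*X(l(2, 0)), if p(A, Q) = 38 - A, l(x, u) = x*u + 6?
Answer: -1500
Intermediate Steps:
l(x, u) = 6 + u*x (l(x, u) = u*x + 6 = 6 + u*x)
X(V) = (-5 + V)*(V - V**2) (X(V) = (V + (-V)*V)*(V - 5) = (V - V**2)*(-5 + V) = (-5 + V)*(V - V**2))
p(-12, 39)*X(l(2, 0)) = (38 - 1*(-12))*((6 + 0*2)*(-5 - (6 + 0*2)**2 + 6*(6 + 0*2))) = (38 + 12)*((6 + 0)*(-5 - (6 + 0)**2 + 6*(6 + 0))) = 50*(6*(-5 - 1*6**2 + 6*6)) = 50*(6*(-5 - 1*36 + 36)) = 50*(6*(-5 - 36 + 36)) = 50*(6*(-5)) = 50*(-30) = -1500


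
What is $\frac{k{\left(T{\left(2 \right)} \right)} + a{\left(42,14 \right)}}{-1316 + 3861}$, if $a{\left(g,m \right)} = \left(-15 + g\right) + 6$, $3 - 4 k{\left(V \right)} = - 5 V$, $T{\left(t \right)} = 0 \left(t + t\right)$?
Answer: $\frac{27}{2036} \approx 0.013261$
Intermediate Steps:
$T{\left(t \right)} = 0$ ($T{\left(t \right)} = 0 \cdot 2 t = 0$)
$k{\left(V \right)} = \frac{3}{4} + \frac{5 V}{4}$ ($k{\left(V \right)} = \frac{3}{4} - \frac{\left(-5\right) V}{4} = \frac{3}{4} + \frac{5 V}{4}$)
$a{\left(g,m \right)} = -9 + g$
$\frac{k{\left(T{\left(2 \right)} \right)} + a{\left(42,14 \right)}}{-1316 + 3861} = \frac{\left(\frac{3}{4} + \frac{5}{4} \cdot 0\right) + \left(-9 + 42\right)}{-1316 + 3861} = \frac{\left(\frac{3}{4} + 0\right) + 33}{2545} = \left(\frac{3}{4} + 33\right) \frac{1}{2545} = \frac{135}{4} \cdot \frac{1}{2545} = \frac{27}{2036}$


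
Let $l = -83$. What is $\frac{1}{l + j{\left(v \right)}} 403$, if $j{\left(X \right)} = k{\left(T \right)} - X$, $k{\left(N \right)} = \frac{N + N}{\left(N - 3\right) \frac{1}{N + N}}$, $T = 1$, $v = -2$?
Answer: $- \frac{403}{83} \approx -4.8554$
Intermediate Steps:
$k{\left(N \right)} = \frac{4 N^{2}}{-3 + N}$ ($k{\left(N \right)} = \frac{2 N}{\left(-3 + N\right) \frac{1}{2 N}} = \frac{2 N}{\frac{1}{2} \frac{1}{N} \left(-3 + N\right)} = 2 N \frac{2 N}{-3 + N} = \frac{4 N^{2}}{-3 + N}$)
$j{\left(X \right)} = -2 - X$ ($j{\left(X \right)} = \frac{4 \cdot 1^{2}}{-3 + 1} - X = 4 \cdot 1 \frac{1}{-2} - X = 4 \cdot 1 \left(- \frac{1}{2}\right) - X = -2 - X$)
$\frac{1}{l + j{\left(v \right)}} 403 = \frac{1}{-83 - 0} \cdot 403 = \frac{1}{-83 + \left(-2 + 2\right)} 403 = \frac{1}{-83 + 0} \cdot 403 = \frac{1}{-83} \cdot 403 = \left(- \frac{1}{83}\right) 403 = - \frac{403}{83}$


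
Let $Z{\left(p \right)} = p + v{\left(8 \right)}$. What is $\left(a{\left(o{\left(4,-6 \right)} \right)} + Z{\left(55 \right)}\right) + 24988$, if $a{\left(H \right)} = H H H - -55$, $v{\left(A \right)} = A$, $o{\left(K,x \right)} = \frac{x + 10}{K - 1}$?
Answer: $\frac{677926}{27} \approx 25108.0$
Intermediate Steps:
$o{\left(K,x \right)} = \frac{10 + x}{-1 + K}$
$Z{\left(p \right)} = 8 + p$ ($Z{\left(p \right)} = p + 8 = 8 + p$)
$a{\left(H \right)} = 55 + H^{3}$ ($a{\left(H \right)} = H^{2} H + 55 = H^{3} + 55 = 55 + H^{3}$)
$\left(a{\left(o{\left(4,-6 \right)} \right)} + Z{\left(55 \right)}\right) + 24988 = \left(\left(55 + \left(\frac{10 - 6}{-1 + 4}\right)^{3}\right) + \left(8 + 55\right)\right) + 24988 = \left(\left(55 + \left(\frac{1}{3} \cdot 4\right)^{3}\right) + 63\right) + 24988 = \left(\left(55 + \left(\frac{4}{3}\right)^{3}\right) + 63\right) + 24988 = \left(\left(55 + \frac{64}{27}\right) + 63\right) + 24988 = \left(\frac{1549}{27} + 63\right) + 24988 = \frac{3250}{27} + 24988 = \frac{677926}{27}$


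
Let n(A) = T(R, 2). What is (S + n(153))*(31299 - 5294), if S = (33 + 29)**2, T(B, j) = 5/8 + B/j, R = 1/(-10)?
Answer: 799825383/8 ≈ 9.9978e+7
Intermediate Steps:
R = -1/10 (R = 1*(-1/10) = -1/10 ≈ -0.10000)
T(B, j) = 5/8 + B/j (T(B, j) = 5*(1/8) + B/j = 5/8 + B/j)
n(A) = 23/40 (n(A) = 5/8 - 1/10/2 = 5/8 - 1/10*1/2 = 5/8 - 1/20 = 23/40)
S = 3844 (S = 62**2 = 3844)
(S + n(153))*(31299 - 5294) = (3844 + 23/40)*(31299 - 5294) = (153783/40)*26005 = 799825383/8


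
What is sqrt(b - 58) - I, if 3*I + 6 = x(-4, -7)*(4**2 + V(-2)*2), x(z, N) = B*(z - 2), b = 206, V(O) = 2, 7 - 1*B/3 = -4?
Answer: 1322 + 2*sqrt(37) ≈ 1334.2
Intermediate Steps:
B = 33 (B = 21 - 3*(-4) = 21 + 12 = 33)
x(z, N) = -66 + 33*z (x(z, N) = 33*(z - 2) = 33*(-2 + z) = -66 + 33*z)
I = -1322 (I = -2 + ((-66 + 33*(-4))*(4**2 + 2*2))/3 = -2 + ((-66 - 132)*(16 + 4))/3 = -2 + (-198*20)/3 = -2 + (1/3)*(-3960) = -2 - 1320 = -1322)
sqrt(b - 58) - I = sqrt(206 - 58) - 1*(-1322) = sqrt(148) + 1322 = 2*sqrt(37) + 1322 = 1322 + 2*sqrt(37)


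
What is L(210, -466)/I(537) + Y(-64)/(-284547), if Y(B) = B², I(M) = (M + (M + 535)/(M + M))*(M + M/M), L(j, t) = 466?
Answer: -282719657533/22113696728415 ≈ -0.012785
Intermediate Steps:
I(M) = (1 + M)*(M + (535 + M)/(2*M)) (I(M) = (M + (535 + M)/((2*M)))*(M + 1) = (M + (535 + M)*(1/(2*M)))*(1 + M) = (M + (535 + M)/(2*M))*(1 + M) = (1 + M)*(M + (535 + M)/(2*M)))
L(210, -466)/I(537) + Y(-64)/(-284547) = 466/(268 + 537² + (3/2)*537 + (535/2)/537) + (-64)²/(-284547) = 466/(268 + 288369 + 1611/2 + (535/2)*(1/537)) + 4096*(-1/284547) = 466/(268 + 288369 + 1611/2 + 535/1074) - 4096/284547 = 466/(155430890/537) - 4096/284547 = 466*(537/155430890) - 4096/284547 = 125121/77715445 - 4096/284547 = -282719657533/22113696728415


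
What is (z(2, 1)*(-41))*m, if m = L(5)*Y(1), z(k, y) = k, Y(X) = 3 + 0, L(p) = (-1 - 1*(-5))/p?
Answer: -984/5 ≈ -196.80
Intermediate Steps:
L(p) = 4/p (L(p) = (-1 + 5)/p = 4/p)
Y(X) = 3
m = 12/5 (m = (4/5)*3 = (4*(⅕))*3 = (⅘)*3 = 12/5 ≈ 2.4000)
(z(2, 1)*(-41))*m = (2*(-41))*(12/5) = -82*12/5 = -984/5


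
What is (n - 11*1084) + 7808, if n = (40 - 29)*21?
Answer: -3885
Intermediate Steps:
n = 231 (n = 11*21 = 231)
(n - 11*1084) + 7808 = (231 - 11*1084) + 7808 = (231 - 11924) + 7808 = -11693 + 7808 = -3885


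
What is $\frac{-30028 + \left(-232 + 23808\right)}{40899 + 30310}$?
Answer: $- \frac{6452}{71209} \approx -0.090607$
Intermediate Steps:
$\frac{-30028 + \left(-232 + 23808\right)}{40899 + 30310} = \frac{-30028 + 23576}{71209} = \left(-6452\right) \frac{1}{71209} = - \frac{6452}{71209}$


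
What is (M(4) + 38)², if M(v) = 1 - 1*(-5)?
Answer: 1936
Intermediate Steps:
M(v) = 6 (M(v) = 1 + 5 = 6)
(M(4) + 38)² = (6 + 38)² = 44² = 1936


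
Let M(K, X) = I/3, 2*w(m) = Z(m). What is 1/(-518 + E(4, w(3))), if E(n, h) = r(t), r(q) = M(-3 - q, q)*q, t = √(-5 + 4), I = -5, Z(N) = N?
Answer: -4662/2414941 + 15*I/2414941 ≈ -0.0019305 + 6.2113e-6*I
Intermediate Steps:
w(m) = m/2
t = I (t = √(-1) = I ≈ 1.0*I)
M(K, X) = -5/3
r(q) = -5*q/3
E(n, h) = -5*I/3
1/(-518 + E(4, w(3))) = 1/(-518 - 5*I/3) = 9*(-518 + 5*I/3)/2414941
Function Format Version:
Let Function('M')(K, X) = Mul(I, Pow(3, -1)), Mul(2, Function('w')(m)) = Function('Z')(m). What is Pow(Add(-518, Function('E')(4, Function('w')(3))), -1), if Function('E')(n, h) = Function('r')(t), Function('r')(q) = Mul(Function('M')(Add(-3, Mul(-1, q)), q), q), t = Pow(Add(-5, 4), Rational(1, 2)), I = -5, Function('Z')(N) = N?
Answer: Add(Rational(-4662, 2414941), Mul(Rational(15, 2414941), I)) ≈ Add(-0.0019305, Mul(6.2113e-6, I))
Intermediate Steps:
Function('w')(m) = Mul(Rational(1, 2), m)
t = I (t = Pow(-1, Rational(1, 2)) = I ≈ Mul(1.0000, I))
Function('M')(K, X) = Rational(-5, 3) (Function('M')(K, X) = Mul(-5, Pow(3, -1)) = Mul(-5, Rational(1, 3)) = Rational(-5, 3))
Function('r')(q) = Mul(Rational(-5, 3), q)
Function('E')(n, h) = Mul(Rational(-5, 3), I)
Pow(Add(-518, Function('E')(4, Function('w')(3))), -1) = Pow(Add(-518, Mul(Rational(-5, 3), I)), -1) = Mul(Rational(9, 2414941), Add(-518, Mul(Rational(5, 3), I)))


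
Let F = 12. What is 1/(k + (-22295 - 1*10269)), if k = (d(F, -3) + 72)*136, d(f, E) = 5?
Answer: -1/22092 ≈ -4.5265e-5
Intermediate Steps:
k = 10472 (k = (5 + 72)*136 = 77*136 = 10472)
1/(k + (-22295 - 1*10269)) = 1/(10472 + (-22295 - 1*10269)) = 1/(10472 + (-22295 - 10269)) = 1/(10472 - 32564) = 1/(-22092) = -1/22092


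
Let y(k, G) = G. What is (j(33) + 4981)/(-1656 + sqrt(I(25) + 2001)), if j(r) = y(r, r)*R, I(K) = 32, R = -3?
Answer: -8084592/2740303 - 4882*sqrt(2033)/2740303 ≈ -3.0306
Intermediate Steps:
j(r) = -3*r (j(r) = r*(-3) = -3*r)
(j(33) + 4981)/(-1656 + sqrt(I(25) + 2001)) = (-3*33 + 4981)/(-1656 + sqrt(32 + 2001)) = (-99 + 4981)/(-1656 + sqrt(2033)) = 4882/(-1656 + sqrt(2033))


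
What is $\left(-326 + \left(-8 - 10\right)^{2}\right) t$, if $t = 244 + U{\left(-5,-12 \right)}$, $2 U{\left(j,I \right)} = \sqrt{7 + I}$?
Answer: $-488 - i \sqrt{5} \approx -488.0 - 2.2361 i$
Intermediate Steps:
$U{\left(j,I \right)} = \frac{\sqrt{7 + I}}{2}$
$t = 244 + \frac{i \sqrt{5}}{2}$ ($t = 244 + \frac{\sqrt{7 - 12}}{2} = 244 + \frac{\sqrt{-5}}{2} = 244 + \frac{i \sqrt{5}}{2} \approx 244.0 + 1.118 i$)
$\left(-326 + \left(-8 - 10\right)^{2}\right) t = \left(-326 + \left(-8 - 10\right)^{2}\right) \left(244 + \frac{i \sqrt{5}}{2}\right) = \left(-326 + \left(-18\right)^{2}\right) \left(244 + \frac{i \sqrt{5}}{2}\right) = \left(-326 + 324\right) \left(244 + \frac{i \sqrt{5}}{2}\right) = - 2 \left(244 + \frac{i \sqrt{5}}{2}\right) = -488 - i \sqrt{5}$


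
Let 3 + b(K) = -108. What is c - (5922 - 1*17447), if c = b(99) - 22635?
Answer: -11221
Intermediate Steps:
b(K) = -111 (b(K) = -3 - 108 = -111)
c = -22746 (c = -111 - 22635 = -22746)
c - (5922 - 1*17447) = -22746 - (5922 - 1*17447) = -22746 - (5922 - 17447) = -22746 - 1*(-11525) = -22746 + 11525 = -11221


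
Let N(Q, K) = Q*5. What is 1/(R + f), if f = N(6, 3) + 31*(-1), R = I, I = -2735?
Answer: -1/2736 ≈ -0.00036550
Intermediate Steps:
N(Q, K) = 5*Q
R = -2735
f = -1 (f = 5*6 + 31*(-1) = 30 - 31 = -1)
1/(R + f) = 1/(-2735 - 1) = 1/(-2736) = -1/2736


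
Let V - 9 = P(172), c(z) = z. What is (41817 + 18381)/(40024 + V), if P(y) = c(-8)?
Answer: 60198/40025 ≈ 1.5040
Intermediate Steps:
P(y) = -8
V = 1 (V = 9 - 8 = 1)
(41817 + 18381)/(40024 + V) = (41817 + 18381)/(40024 + 1) = 60198/40025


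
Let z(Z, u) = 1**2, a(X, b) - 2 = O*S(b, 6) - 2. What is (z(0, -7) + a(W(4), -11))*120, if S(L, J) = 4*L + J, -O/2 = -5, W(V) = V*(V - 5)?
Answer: -45480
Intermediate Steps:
W(V) = V*(-5 + V)
O = 10 (O = -2*(-5) = 10)
S(L, J) = J + 4*L
a(X, b) = 60 + 40*b (a(X, b) = 2 + (10*(6 + 4*b) - 2) = 2 + ((60 + 40*b) - 2) = 2 + (58 + 40*b) = 60 + 40*b)
z(Z, u) = 1
(z(0, -7) + a(W(4), -11))*120 = (1 + (60 + 40*(-11)))*120 = (1 + (60 - 440))*120 = (1 - 380)*120 = -379*120 = -45480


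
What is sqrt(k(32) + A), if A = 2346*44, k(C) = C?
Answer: 2*sqrt(25814) ≈ 321.33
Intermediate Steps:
A = 103224
sqrt(k(32) + A) = sqrt(32 + 103224) = sqrt(103256) = 2*sqrt(25814)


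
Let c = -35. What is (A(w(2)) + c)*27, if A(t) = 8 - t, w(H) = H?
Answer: -783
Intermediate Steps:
(A(w(2)) + c)*27 = ((8 - 1*2) - 35)*27 = ((8 - 2) - 35)*27 = (6 - 35)*27 = -29*27 = -783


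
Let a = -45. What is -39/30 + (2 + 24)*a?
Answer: -11713/10 ≈ -1171.3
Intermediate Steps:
-39/30 + (2 + 24)*a = -39/30 + (2 + 24)*(-45) = -39*1/30 + 26*(-45) = -13/10 - 1170 = -11713/10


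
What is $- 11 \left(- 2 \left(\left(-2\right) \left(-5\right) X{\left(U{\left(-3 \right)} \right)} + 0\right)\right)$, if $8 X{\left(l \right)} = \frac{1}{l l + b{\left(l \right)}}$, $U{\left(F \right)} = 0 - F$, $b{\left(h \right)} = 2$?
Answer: $\frac{5}{2} \approx 2.5$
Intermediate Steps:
$U{\left(F \right)} = - F$
$X{\left(l \right)} = \frac{1}{8 \left(2 + l^{2}\right)}$ ($X{\left(l \right)} = \frac{1}{8 \left(l l + 2\right)} = \frac{1}{8 \left(l^{2} + 2\right)} = \frac{1}{8 \left(2 + l^{2}\right)}$)
$- 11 \left(- 2 \left(\left(-2\right) \left(-5\right) X{\left(U{\left(-3 \right)} \right)} + 0\right)\right) = - 11 \left(- 2 \left(\left(-2\right) \left(-5\right) \frac{1}{8 \left(2 + \left(\left(-1\right) \left(-3\right)\right)^{2}\right)} + 0\right)\right) = - 11 \left(- 2 \left(10 \frac{1}{8 \left(2 + 3^{2}\right)} + 0\right)\right) = - 11 \left(- 2 \left(10 \frac{1}{8 \left(2 + 9\right)} + 0\right)\right) = - 11 \left(- 2 \left(10 \frac{1}{8 \cdot 11} + 0\right)\right) = - 11 \left(- 2 \left(10 \cdot \frac{1}{8} \cdot \frac{1}{11} + 0\right)\right) = - 11 \left(- 2 \left(10 \cdot \frac{1}{88} + 0\right)\right) = - 11 \left(- 2 \left(\frac{5}{44} + 0\right)\right) = - 11 \left(\left(-2\right) \frac{5}{44}\right) = \left(-11\right) \left(- \frac{5}{22}\right) = \frac{5}{2}$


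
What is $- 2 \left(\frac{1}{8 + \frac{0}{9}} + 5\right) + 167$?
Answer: $\frac{627}{4} \approx 156.75$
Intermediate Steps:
$- 2 \left(\frac{1}{8 + \frac{0}{9}} + 5\right) + 167 = - 2 \left(\frac{1}{8 + 0 \cdot \frac{1}{9}} + 5\right) + 167 = - 2 \left(\frac{1}{8 + 0} + 5\right) + 167 = - 2 \left(\frac{1}{8} + 5\right) + 167 = \left(-2\right) \frac{41}{8} + 167 = - \frac{41}{4} + 167 = \frac{627}{4}$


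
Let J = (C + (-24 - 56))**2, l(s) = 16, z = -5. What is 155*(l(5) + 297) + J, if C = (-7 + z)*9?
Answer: 83859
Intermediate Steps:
C = -108 (C = (-7 - 5)*9 = -12*9 = -108)
J = 35344 (J = (-108 + (-24 - 56))**2 = (-108 - 80)**2 = (-188)**2 = 35344)
155*(l(5) + 297) + J = 155*(16 + 297) + 35344 = 155*313 + 35344 = 48515 + 35344 = 83859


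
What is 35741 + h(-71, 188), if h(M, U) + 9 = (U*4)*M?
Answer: -17660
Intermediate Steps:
h(M, U) = -9 + 4*M*U (h(M, U) = -9 + (U*4)*M = -9 + (4*U)*M = -9 + 4*M*U)
35741 + h(-71, 188) = 35741 + (-9 + 4*(-71)*188) = 35741 + (-9 - 53392) = 35741 - 53401 = -17660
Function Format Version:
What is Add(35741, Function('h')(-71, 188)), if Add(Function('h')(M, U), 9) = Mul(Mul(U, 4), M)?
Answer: -17660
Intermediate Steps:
Function('h')(M, U) = Add(-9, Mul(4, M, U)) (Function('h')(M, U) = Add(-9, Mul(Mul(U, 4), M)) = Add(-9, Mul(Mul(4, U), M)) = Add(-9, Mul(4, M, U)))
Add(35741, Function('h')(-71, 188)) = Add(35741, Add(-9, Mul(4, -71, 188))) = Add(35741, Add(-9, -53392)) = Add(35741, -53401) = -17660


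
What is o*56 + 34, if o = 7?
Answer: 426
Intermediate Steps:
o*56 + 34 = 7*56 + 34 = 392 + 34 = 426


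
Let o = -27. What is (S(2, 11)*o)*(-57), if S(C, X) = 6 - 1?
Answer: 7695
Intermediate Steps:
S(C, X) = 5
(S(2, 11)*o)*(-57) = (5*(-27))*(-57) = -135*(-57) = 7695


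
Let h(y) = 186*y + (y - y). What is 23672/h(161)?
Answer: 11836/14973 ≈ 0.79049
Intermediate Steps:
h(y) = 186*y (h(y) = 186*y + 0 = 186*y)
23672/h(161) = 23672/((186*161)) = 23672/29946 = 23672*(1/29946) = 11836/14973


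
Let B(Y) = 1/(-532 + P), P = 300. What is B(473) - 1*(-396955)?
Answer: 92093559/232 ≈ 3.9696e+5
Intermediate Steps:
B(Y) = -1/232 (B(Y) = 1/(-532 + 300) = 1/(-232) = -1/232)
B(473) - 1*(-396955) = -1/232 - 1*(-396955) = -1/232 + 396955 = 92093559/232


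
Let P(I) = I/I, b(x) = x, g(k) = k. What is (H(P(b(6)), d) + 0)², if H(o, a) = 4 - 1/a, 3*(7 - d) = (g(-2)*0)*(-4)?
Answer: 729/49 ≈ 14.878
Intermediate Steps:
P(I) = 1
d = 7 (d = 7 - (-2*0)*(-4)/3 = 7 - 0*(-4) = 7 - ⅓*0 = 7 + 0 = 7)
(H(P(b(6)), d) + 0)² = ((4 - 1/7) + 0)² = ((4 - 1*⅐) + 0)² = ((4 - ⅐) + 0)² = (27/7 + 0)² = (27/7)² = 729/49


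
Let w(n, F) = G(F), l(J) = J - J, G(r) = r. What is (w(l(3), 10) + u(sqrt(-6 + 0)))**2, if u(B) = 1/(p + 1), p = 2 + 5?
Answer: 6561/64 ≈ 102.52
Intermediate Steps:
l(J) = 0
w(n, F) = F
p = 7
u(B) = 1/8 (u(B) = 1/(7 + 1) = 1/8)
(w(l(3), 10) + u(sqrt(-6 + 0)))**2 = (10 + 1/8)**2 = (81/8)**2 = 6561/64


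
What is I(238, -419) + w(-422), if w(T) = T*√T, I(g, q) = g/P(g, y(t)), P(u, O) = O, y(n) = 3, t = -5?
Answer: 238/3 - 422*I*√422 ≈ 79.333 - 8669.0*I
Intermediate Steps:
I(g, q) = g/3
w(T) = T^(3/2)
I(238, -419) + w(-422) = (⅓)*238 + (-422)^(3/2) = 238/3 - 422*I*√422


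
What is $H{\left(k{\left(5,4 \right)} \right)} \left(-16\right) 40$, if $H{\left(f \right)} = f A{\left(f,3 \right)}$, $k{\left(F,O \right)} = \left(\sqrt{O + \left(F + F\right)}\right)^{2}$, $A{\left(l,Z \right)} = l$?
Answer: $-125440$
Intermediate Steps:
$k{\left(F,O \right)} = O + 2 F$ ($k{\left(F,O \right)} = \left(\sqrt{O + 2 F}\right)^{2} = O + 2 F$)
$H{\left(f \right)} = f^{2}$ ($H{\left(f \right)} = f f = f^{2}$)
$H{\left(k{\left(5,4 \right)} \right)} \left(-16\right) 40 = \left(4 + 2 \cdot 5\right)^{2} \left(-16\right) 40 = \left(4 + 10\right)^{2} \left(-16\right) 40 = 14^{2} \left(-16\right) 40 = 196 \left(-16\right) 40 = \left(-3136\right) 40 = -125440$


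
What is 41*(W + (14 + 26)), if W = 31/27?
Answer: 45551/27 ≈ 1687.1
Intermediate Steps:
W = 31/27 (W = 31*(1/27) = 31/27 ≈ 1.1481)
41*(W + (14 + 26)) = 41*(31/27 + (14 + 26)) = 41*(31/27 + 40) = 41*(1111/27) = 45551/27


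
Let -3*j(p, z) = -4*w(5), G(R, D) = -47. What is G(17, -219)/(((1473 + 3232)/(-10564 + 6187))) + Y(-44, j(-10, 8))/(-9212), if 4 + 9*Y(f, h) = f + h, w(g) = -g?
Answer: 12792006044/292561605 ≈ 43.724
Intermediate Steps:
j(p, z) = -20/3 (j(p, z) = -(-4)*(-1*5)/3 = -(-4)*(-5)/3 = -1/3*20 = -20/3)
Y(f, h) = -4/9 + f/9 + h/9 (Y(f, h) = -4/9 + (f + h)/9 = -4/9 + (f/9 + h/9) = -4/9 + f/9 + h/9)
G(17, -219)/(((1473 + 3232)/(-10564 + 6187))) + Y(-44, j(-10, 8))/(-9212) = -47*(-10564 + 6187)/(1473 + 3232) + (-4/9 + (1/9)*(-44) + (1/9)*(-20/3))/(-9212) = -47/(4705/(-4377)) + (-4/9 - 44/9 - 20/27)*(-1/9212) = -47/(4705*(-1/4377)) - 164/27*(-1/9212) = -47/(-4705/4377) + 41/62181 = -47*(-4377/4705) + 41/62181 = 205719/4705 + 41/62181 = 12792006044/292561605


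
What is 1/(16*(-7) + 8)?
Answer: -1/104 ≈ -0.0096154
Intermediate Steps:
1/(16*(-7) + 8) = 1/(-112 + 8) = 1/(-104) = -1/104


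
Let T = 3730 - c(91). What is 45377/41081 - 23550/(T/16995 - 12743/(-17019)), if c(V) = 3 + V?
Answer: -93270919928930879/3812979148963 ≈ -24461.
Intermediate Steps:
T = 3636 (T = 3730 - (3 + 91) = 3730 - 1*94 = 3730 - 94 = 3636)
45377/41081 - 23550/(T/16995 - 12743/(-17019)) = 45377/41081 - 23550/(3636/16995 - 12743/(-17019)) = 45377*(1/41081) - 23550/(3636*(1/16995) - 12743*(-1/17019)) = 45377/41081 - 23550/(1212/5665 + 12743/17019) = 45377/41081 - 23550/92816123/96412635 = 45377/41081 - 23550*96412635/92816123 = 45377/41081 - 2270517554250/92816123 = -93270919928930879/3812979148963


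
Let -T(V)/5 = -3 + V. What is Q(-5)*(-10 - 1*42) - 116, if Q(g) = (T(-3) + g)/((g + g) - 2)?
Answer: -23/3 ≈ -7.6667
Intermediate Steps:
T(V) = 15 - 5*V (T(V) = -5*(-3 + V) = 15 - 5*V)
Q(g) = (30 + g)/(-2 + 2*g) (Q(g) = ((15 - 5*(-3)) + g)/((g + g) - 2) = ((15 + 15) + g)/(2*g - 2) = (30 + g)/(-2 + 2*g))
Q(-5)*(-10 - 1*42) - 116 = ((30 - 5)/(2*(-1 - 5)))*(-10 - 1*42) - 116 = ((1/2)*25/(-6))*(-10 - 42) - 116 = ((1/2)*(-1/6)*25)*(-52) - 116 = -25/12*(-52) - 116 = 325/3 - 116 = -23/3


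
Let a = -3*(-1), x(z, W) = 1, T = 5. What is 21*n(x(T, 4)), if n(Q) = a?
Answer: 63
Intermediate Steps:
a = 3
n(Q) = 3
21*n(x(T, 4)) = 21*3 = 63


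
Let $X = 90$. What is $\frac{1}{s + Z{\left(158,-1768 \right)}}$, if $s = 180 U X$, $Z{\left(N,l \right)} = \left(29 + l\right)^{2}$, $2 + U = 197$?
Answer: $\frac{1}{6183121} \approx 1.6173 \cdot 10^{-7}$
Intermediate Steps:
$U = 195$ ($U = -2 + 197 = 195$)
$s = 3159000$ ($s = 180 \cdot 195 \cdot 90 = 35100 \cdot 90 = 3159000$)
$\frac{1}{s + Z{\left(158,-1768 \right)}} = \frac{1}{3159000 + \left(29 - 1768\right)^{2}} = \frac{1}{3159000 + \left(-1739\right)^{2}} = \frac{1}{3159000 + 3024121} = \frac{1}{6183121}$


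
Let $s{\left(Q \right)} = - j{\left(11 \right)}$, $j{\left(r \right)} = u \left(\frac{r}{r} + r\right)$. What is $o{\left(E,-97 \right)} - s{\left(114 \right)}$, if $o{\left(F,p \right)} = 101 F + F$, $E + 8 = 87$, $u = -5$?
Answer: $7998$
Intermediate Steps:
$E = 79$ ($E = -8 + 87 = 79$)
$j{\left(r \right)} = -5 - 5 r$ ($j{\left(r \right)} = - 5 \left(\frac{r}{r} + r\right) = - 5 \left(1 + r\right) = -5 - 5 r$)
$o{\left(F,p \right)} = 102 F$
$s{\left(Q \right)} = 60$ ($s{\left(Q \right)} = - (-5 - 55) = \left(-1\right) \left(-60\right) = 60$)
$o{\left(E,-97 \right)} - s{\left(114 \right)} = 102 \cdot 79 - 60 = 8058 - 60 = 7998$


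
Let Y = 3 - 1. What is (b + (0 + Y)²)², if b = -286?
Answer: 79524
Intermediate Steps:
Y = 2
(b + (0 + Y)²)² = (-286 + (0 + 2)²)² = (-286 + 2²)² = (-286 + 4)² = (-282)² = 79524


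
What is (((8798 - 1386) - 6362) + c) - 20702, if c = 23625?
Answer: 3973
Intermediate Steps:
(((8798 - 1386) - 6362) + c) - 20702 = (((8798 - 1386) - 6362) + 23625) - 20702 = ((7412 - 6362) + 23625) - 20702 = (1050 + 23625) - 20702 = 24675 - 20702 = 3973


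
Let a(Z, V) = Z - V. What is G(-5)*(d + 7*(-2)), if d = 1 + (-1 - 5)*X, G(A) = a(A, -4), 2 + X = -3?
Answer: -17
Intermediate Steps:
X = -5 (X = -2 - 3 = -5)
G(A) = 4 + A (G(A) = A - 1*(-4) = A + 4 = 4 + A)
d = 31 (d = 1 + (-1 - 5)*(-5) = 1 - 6*(-5) = 1 + 30 = 31)
G(-5)*(d + 7*(-2)) = (4 - 5)*(31 + 7*(-2)) = -(31 - 14) = -1*17 = -17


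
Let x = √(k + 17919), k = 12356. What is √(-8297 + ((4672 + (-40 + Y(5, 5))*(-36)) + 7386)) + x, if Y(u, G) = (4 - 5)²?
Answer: √5165 + 5*√1211 ≈ 245.86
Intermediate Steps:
Y(u, G) = 1 (Y(u, G) = (-1)² = 1)
x = 5*√1211 (x = √(12356 + 17919) = √30275 = 5*√1211 ≈ 174.00)
√(-8297 + ((4672 + (-40 + Y(5, 5))*(-36)) + 7386)) + x = √(-8297 + ((4672 + (-40 + 1)*(-36)) + 7386)) + 5*√1211 = √(-8297 + ((4672 - 39*(-36)) + 7386)) + 5*√1211 = √(-8297 + ((4672 + 1404) + 7386)) + 5*√1211 = √(-8297 + (6076 + 7386)) + 5*√1211 = √(-8297 + 13462) + 5*√1211 = √5165 + 5*√1211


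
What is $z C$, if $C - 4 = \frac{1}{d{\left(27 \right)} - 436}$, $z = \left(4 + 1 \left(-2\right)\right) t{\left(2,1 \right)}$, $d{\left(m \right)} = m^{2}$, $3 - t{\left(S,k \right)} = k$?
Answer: $\frac{4692}{293} \approx 16.014$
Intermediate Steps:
$t{\left(S,k \right)} = 3 - k$
$z = 4$ ($z = \left(4 + 1 \left(-2\right)\right) \left(3 - 1\right) = \left(4 - 2\right) \left(3 - 1\right) = 2 \cdot 2 = 4$)
$C = \frac{1173}{293}$ ($C = 4 + \frac{1}{27^{2} - 436} = 4 + \frac{1}{729 - 436} = 4 + \frac{1}{293} = \frac{1173}{293} \approx 4.0034$)
$z C = 4 \cdot \frac{1173}{293} = \frac{4692}{293}$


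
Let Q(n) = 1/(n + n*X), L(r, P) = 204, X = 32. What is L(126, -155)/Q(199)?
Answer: 1339668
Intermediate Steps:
Q(n) = 1/(33*n) (Q(n) = 1/(n + n*32) = 1/(n + 32*n) = 1/(33*n))
L(126, -155)/Q(199) = 204/(((1/33)/199)) = 204/(((1/33)*(1/199))) = 204/(1/6567) = 204*6567 = 1339668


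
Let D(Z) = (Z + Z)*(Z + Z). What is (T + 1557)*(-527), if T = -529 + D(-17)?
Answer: -1150968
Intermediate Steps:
D(Z) = 4*Z² (D(Z) = (2*Z)*(2*Z) = 4*Z²)
T = 627 (T = -529 + 4*(-17)² = -529 + 4*289 = -529 + 1156 = 627)
(T + 1557)*(-527) = (627 + 1557)*(-527) = 2184*(-527) = -1150968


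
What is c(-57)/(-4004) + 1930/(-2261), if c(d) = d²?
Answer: -2153387/1293292 ≈ -1.6650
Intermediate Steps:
c(-57)/(-4004) + 1930/(-2261) = (-57)²/(-4004) + 1930/(-2261) = 3249*(-1/4004) + 1930*(-1/2261) = -3249/4004 - 1930/2261 = -2153387/1293292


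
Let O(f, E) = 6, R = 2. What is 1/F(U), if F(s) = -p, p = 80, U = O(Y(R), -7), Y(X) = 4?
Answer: -1/80 ≈ -0.012500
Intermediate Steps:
U = 6
F(s) = -80 (F(s) = -1*80 = -80)
1/F(U) = 1/(-80) = -1/80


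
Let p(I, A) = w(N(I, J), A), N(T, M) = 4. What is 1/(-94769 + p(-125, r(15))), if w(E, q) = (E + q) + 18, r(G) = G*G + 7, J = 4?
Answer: -1/94515 ≈ -1.0580e-5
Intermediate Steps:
r(G) = 7 + G**2 (r(G) = G**2 + 7 = 7 + G**2)
w(E, q) = 18 + E + q
p(I, A) = 22 + A (p(I, A) = 18 + 4 + A = 22 + A)
1/(-94769 + p(-125, r(15))) = 1/(-94769 + (22 + (7 + 15**2))) = 1/(-94769 + (22 + (7 + 225))) = 1/(-94769 + (22 + 232)) = 1/(-94769 + 254) = 1/(-94515) = -1/94515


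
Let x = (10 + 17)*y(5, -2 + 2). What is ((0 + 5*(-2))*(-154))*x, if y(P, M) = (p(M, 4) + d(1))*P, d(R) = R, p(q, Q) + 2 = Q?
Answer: 623700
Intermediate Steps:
p(q, Q) = -2 + Q
y(P, M) = 3*P (y(P, M) = ((-2 + 4) + 1)*P = (2 + 1)*P = 3*P)
x = 405 (x = (10 + 17)*(3*5) = 27*15 = 405)
((0 + 5*(-2))*(-154))*x = ((0 + 5*(-2))*(-154))*405 = ((0 - 10)*(-154))*405 = -10*(-154)*405 = 1540*405 = 623700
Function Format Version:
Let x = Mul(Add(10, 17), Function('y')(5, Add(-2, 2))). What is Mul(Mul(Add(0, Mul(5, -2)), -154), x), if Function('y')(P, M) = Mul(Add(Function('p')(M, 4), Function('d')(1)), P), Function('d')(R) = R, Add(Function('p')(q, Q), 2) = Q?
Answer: 623700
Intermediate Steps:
Function('p')(q, Q) = Add(-2, Q)
Function('y')(P, M) = Mul(3, P) (Function('y')(P, M) = Mul(Add(Add(-2, 4), 1), P) = Mul(Add(2, 1), P) = Mul(3, P))
x = 405 (x = Mul(Add(10, 17), Mul(3, 5)) = Mul(27, 15) = 405)
Mul(Mul(Add(0, Mul(5, -2)), -154), x) = Mul(Mul(Add(0, Mul(5, -2)), -154), 405) = Mul(Mul(Add(0, -10), -154), 405) = Mul(Mul(-10, -154), 405) = Mul(1540, 405) = 623700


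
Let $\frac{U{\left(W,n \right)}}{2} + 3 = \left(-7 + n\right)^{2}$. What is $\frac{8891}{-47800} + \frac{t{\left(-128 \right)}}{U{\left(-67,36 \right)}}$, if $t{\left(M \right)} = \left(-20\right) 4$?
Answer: $- \frac{4681329}{20028200} \approx -0.23374$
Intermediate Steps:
$U{\left(W,n \right)} = -6 + 2 \left(-7 + n\right)^{2}$
$t{\left(M \right)} = -80$
$\frac{8891}{-47800} + \frac{t{\left(-128 \right)}}{U{\left(-67,36 \right)}} = \frac{8891}{-47800} - \frac{80}{-6 + 2 \left(-7 + 36\right)^{2}} = 8891 \left(- \frac{1}{47800}\right) - \frac{80}{-6 + 2 \cdot 29^{2}} = - \frac{8891}{47800} - \frac{80}{-6 + 2 \cdot 841} = - \frac{8891}{47800} - \frac{80}{-6 + 1682} = - \frac{8891}{47800} - \frac{80}{1676} = - \frac{8891}{47800} - \frac{20}{419} = - \frac{4681329}{20028200}$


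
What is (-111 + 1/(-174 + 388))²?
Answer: 564205009/45796 ≈ 12320.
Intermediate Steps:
(-111 + 1/(-174 + 388))² = (-111 + 1/214)² = (-23753/214)² = 564205009/45796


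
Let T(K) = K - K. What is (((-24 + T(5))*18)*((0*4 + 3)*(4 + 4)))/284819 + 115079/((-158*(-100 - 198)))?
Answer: 32288518789/13410417796 ≈ 2.4077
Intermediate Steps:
T(K) = 0
(((-24 + T(5))*18)*((0*4 + 3)*(4 + 4)))/284819 + 115079/((-158*(-100 - 198))) = (((-24 + 0)*18)*((0*4 + 3)*(4 + 4)))/284819 + 115079/((-158*(-100 - 198))) = ((-24*18)*((0 + 3)*8))*(1/284819) + 115079/((-158*(-298))) = -1296*8*(1/284819) + 115079/47084 = -432*24*(1/284819) + 115079*(1/47084) = -10368*1/284819 + 115079/47084 = -10368/284819 + 115079/47084 = 32288518789/13410417796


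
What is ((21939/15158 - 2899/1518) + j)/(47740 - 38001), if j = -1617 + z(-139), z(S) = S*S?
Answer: 9258082694/5093019789 ≈ 1.8178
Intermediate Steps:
z(S) = S²
j = 17704 (j = -1617 + (-139)² = -1617 + 19321 = 17704)
((21939/15158 - 2899/1518) + j)/(47740 - 38001) = ((21939/15158 - 2899/1518) + 17704)/(47740 - 38001) = ((21939*(1/15158) - 2899*1/1518) + 17704)/9739 = ((21939/15158 - 2899/1518) + 17704)*(1/9739) = (-241810/522951 + 17704)*(1/9739) = (9258082694/522951)*(1/9739) = 9258082694/5093019789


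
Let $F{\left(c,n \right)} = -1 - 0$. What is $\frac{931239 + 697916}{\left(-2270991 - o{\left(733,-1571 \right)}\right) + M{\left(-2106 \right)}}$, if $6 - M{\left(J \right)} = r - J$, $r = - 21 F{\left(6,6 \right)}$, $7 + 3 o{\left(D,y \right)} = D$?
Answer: $- \frac{1629155}{2273354} \approx -0.71663$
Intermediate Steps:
$o{\left(D,y \right)} = - \frac{7}{3} + \frac{D}{3}$
$F{\left(c,n \right)} = -1$ ($F{\left(c,n \right)} = -1 + 0 = -1$)
$r = 21$ ($r = \left(-21\right) \left(-1\right) = 21$)
$M{\left(J \right)} = -15 + J$ ($M{\left(J \right)} = 6 - \left(21 - J\right) = 6 + \left(-21 + J\right) = -15 + J$)
$\frac{931239 + 697916}{\left(-2270991 - o{\left(733,-1571 \right)}\right) + M{\left(-2106 \right)}} = \frac{931239 + 697916}{\left(-2270991 - \left(- \frac{7}{3} + \frac{1}{3} \cdot 733\right)\right) - 2121} = \frac{1629155}{\left(-2270991 - \left(- \frac{7}{3} + \frac{733}{3}\right)\right) - 2121} = \frac{1629155}{\left(-2270991 - 242\right) - 2121} = \frac{1629155}{-2271233 - 2121} = \frac{1629155}{-2273354} = 1629155 \left(- \frac{1}{2273354}\right) = - \frac{1629155}{2273354}$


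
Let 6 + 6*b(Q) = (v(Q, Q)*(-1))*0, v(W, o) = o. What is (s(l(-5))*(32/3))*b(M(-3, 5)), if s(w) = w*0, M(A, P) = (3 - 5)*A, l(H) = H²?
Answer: 0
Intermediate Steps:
M(A, P) = -2*A
b(Q) = -1 (b(Q) = -1 + ((Q*(-1))*0)/6 = -1 + (-Q*0)/6 = -1 + (⅙)*0 = -1 + 0 = -1)
s(w) = 0
(s(l(-5))*(32/3))*b(M(-3, 5)) = (0*(32/3))*(-1) = 0*(-1) = 0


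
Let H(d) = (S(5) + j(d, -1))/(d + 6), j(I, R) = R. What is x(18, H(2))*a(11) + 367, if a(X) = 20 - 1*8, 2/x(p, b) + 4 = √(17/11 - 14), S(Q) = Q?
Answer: (1444*√11 - 367*I*√137)/(4*√11 - I*√137) ≈ 363.63 - 2.9766*I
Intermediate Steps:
H(d) = 4/(6 + d) (H(d) = (5 - 1)/(d + 6) = 4/(6 + d))
x(p, b) = 2/(-4 + I*√1507/11) (x(p, b) = 2/(-4 + √(17/11 - 14)) = 2/(-4 + √(-137/11)) = 2/(-4 + I*√1507/11))
a(X) = 12 (a(X) = 20 - 8 = 12)
x(18, H(2))*a(11) + 367 = -2*√11/(4*√11 - I*√137)*12 + 367 = -24*√11/(4*√11 - I*√137) + 367 = 367 - 24*√11/(4*√11 - I*√137)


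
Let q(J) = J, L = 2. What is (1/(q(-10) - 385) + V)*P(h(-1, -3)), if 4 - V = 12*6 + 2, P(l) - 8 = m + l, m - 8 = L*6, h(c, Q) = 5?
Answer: -912483/395 ≈ -2310.1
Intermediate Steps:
m = 20 (m = 8 + 2*6 = 8 + 12 = 20)
P(l) = 28 + l (P(l) = 8 + (20 + l) = 28 + l)
V = -70 (V = 4 - (12*6 + 2) = 4 - (72 + 2) = 4 - 1*74 = 4 - 74 = -70)
(1/(q(-10) - 385) + V)*P(h(-1, -3)) = (1/(-10 - 385) - 70)*(28 + 5) = (1/(-395) - 70)*33 = (-1/395 - 70)*33 = -27651/395*33 = -912483/395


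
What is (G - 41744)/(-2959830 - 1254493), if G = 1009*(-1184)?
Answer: 1236400/4214323 ≈ 0.29338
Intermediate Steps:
G = -1194656
(G - 41744)/(-2959830 - 1254493) = (-1194656 - 41744)/(-2959830 - 1254493) = -1236400/(-4214323) = -1236400*(-1/4214323) = 1236400/4214323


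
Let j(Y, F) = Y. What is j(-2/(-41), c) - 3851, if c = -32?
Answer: -157889/41 ≈ -3851.0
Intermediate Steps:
j(-2/(-41), c) - 3851 = -2/(-41) - 3851 = -2*(-1/41) - 3851 = 2/41 - 3851 = -157889/41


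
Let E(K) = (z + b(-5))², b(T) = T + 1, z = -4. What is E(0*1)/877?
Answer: 64/877 ≈ 0.072976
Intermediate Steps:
b(T) = 1 + T
E(K) = 64 (E(K) = (-4 + (1 - 5))² = (-4 - 4)² = (-8)² = 64)
E(0*1)/877 = 64/877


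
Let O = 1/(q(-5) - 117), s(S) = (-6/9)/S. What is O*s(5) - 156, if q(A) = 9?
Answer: -126359/810 ≈ -156.00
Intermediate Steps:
s(S) = -2/(3*S) (s(S) = (-6*1/9)/S = -2/(3*S))
O = -1/108 (O = 1/(9 - 117) = 1/(-108) = -1/108 ≈ -0.0092593)
O*s(5) - 156 = -(-1)/(162*5) - 156 = -1/108*(-2/15) - 156 = 1/810 - 156 = -126359/810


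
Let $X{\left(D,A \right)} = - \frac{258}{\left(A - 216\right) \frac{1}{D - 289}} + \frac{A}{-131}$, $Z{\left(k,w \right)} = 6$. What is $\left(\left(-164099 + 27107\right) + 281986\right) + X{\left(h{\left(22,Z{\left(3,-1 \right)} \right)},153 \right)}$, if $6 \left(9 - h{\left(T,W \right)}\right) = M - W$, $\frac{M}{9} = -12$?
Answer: $\frac{131978285}{917} \approx 1.4392 \cdot 10^{5}$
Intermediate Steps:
$M = -108$ ($M = 9 \left(-12\right) = -108$)
$h{\left(T,W \right)} = 27 + \frac{W}{6}$ ($h{\left(T,W \right)} = 9 - \frac{-108 - W}{6} = 9 + \left(18 + \frac{W}{6}\right) = 27 + \frac{W}{6}$)
$X{\left(D,A \right)} = - \frac{A}{131} - \frac{258 \left(-289 + D\right)}{-216 + A}$ ($X{\left(D,A \right)} = - \frac{258}{\left(-216 + A\right) \frac{1}{-289 + D}} + A \left(- \frac{1}{131}\right) = - \frac{258}{\frac{1}{-289 + D} \left(-216 + A\right)} - \frac{A}{131} = - 258 \frac{-289 + D}{-216 + A} - \frac{A}{131} = - \frac{258 \left(-289 + D\right)}{-216 + A} - \frac{A}{131} = - \frac{A}{131} - \frac{258 \left(-289 + D\right)}{-216 + A}$)
$\left(\left(-164099 + 27107\right) + 281986\right) + X{\left(h{\left(22,Z{\left(3,-1 \right)} \right)},153 \right)} = \left(\left(-164099 + 27107\right) + 281986\right) + \frac{9767622 - 153^{2} - 33798 \left(27 + \frac{1}{6} \cdot 6\right) + 216 \cdot 153}{131 \left(-216 + 153\right)} = \left(-136992 + 281986\right) + \frac{9767622 - 23409 - 33798 \left(27 + 1\right) + 33048}{131 \left(-63\right)} = 144994 + \frac{1}{131} \left(- \frac{1}{63}\right) \left(9767622 - 23409 - 946344 + 33048\right) = 144994 + \frac{1}{131} \left(- \frac{1}{63}\right) 8830917 = 144994 - \frac{981213}{917} = \frac{131978285}{917}$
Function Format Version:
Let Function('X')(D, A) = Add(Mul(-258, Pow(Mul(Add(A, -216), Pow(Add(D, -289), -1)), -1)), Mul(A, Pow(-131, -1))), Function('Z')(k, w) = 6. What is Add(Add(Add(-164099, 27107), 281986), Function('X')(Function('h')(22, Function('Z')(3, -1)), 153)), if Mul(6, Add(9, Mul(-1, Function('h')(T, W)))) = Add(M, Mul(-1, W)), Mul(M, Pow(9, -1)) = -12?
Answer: Rational(131978285, 917) ≈ 1.4392e+5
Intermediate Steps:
M = -108 (M = Mul(9, -12) = -108)
Function('h')(T, W) = Add(27, Mul(Rational(1, 6), W)) (Function('h')(T, W) = Add(9, Mul(Rational(-1, 6), Add(-108, Mul(-1, W)))) = Add(9, Add(18, Mul(Rational(1, 6), W))) = Add(27, Mul(Rational(1, 6), W)))
Function('X')(D, A) = Add(Mul(Rational(-1, 131), A), Mul(-258, Pow(Add(-216, A), -1), Add(-289, D))) (Function('X')(D, A) = Add(Mul(-258, Pow(Mul(Add(-216, A), Pow(Add(-289, D), -1)), -1)), Mul(A, Rational(-1, 131))) = Add(Mul(-258, Pow(Mul(Pow(Add(-289, D), -1), Add(-216, A)), -1)), Mul(Rational(-1, 131), A)) = Add(Mul(-258, Mul(Pow(Add(-216, A), -1), Add(-289, D))), Mul(Rational(-1, 131), A)) = Add(Mul(-258, Pow(Add(-216, A), -1), Add(-289, D)), Mul(Rational(-1, 131), A)) = Add(Mul(Rational(-1, 131), A), Mul(-258, Pow(Add(-216, A), -1), Add(-289, D))))
Add(Add(Add(-164099, 27107), 281986), Function('X')(Function('h')(22, Function('Z')(3, -1)), 153)) = Add(Add(Add(-164099, 27107), 281986), Mul(Rational(1, 131), Pow(Add(-216, 153), -1), Add(9767622, Mul(-1, Pow(153, 2)), Mul(-33798, Add(27, Mul(Rational(1, 6), 6))), Mul(216, 153)))) = Add(Add(-136992, 281986), Mul(Rational(1, 131), Pow(-63, -1), Add(9767622, Mul(-1, 23409), Mul(-33798, Add(27, 1)), 33048))) = Add(144994, Mul(Rational(1, 131), Rational(-1, 63), Add(9767622, -23409, Mul(-33798, 28), 33048))) = Add(144994, Mul(Rational(1, 131), Rational(-1, 63), Add(9767622, -23409, -946344, 33048))) = Add(144994, Mul(Rational(1, 131), Rational(-1, 63), 8830917)) = Add(144994, Rational(-981213, 917)) = Rational(131978285, 917)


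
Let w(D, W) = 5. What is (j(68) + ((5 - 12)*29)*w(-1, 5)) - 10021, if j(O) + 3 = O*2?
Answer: -10903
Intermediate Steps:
j(O) = -3 + 2*O (j(O) = -3 + O*2 = -3 + 2*O)
(j(68) + ((5 - 12)*29)*w(-1, 5)) - 10021 = ((-3 + 2*68) + ((5 - 12)*29)*5) - 10021 = ((-3 + 136) - 7*29*5) - 10021 = (133 - 203*5) - 10021 = (133 - 1015) - 10021 = -882 - 10021 = -10903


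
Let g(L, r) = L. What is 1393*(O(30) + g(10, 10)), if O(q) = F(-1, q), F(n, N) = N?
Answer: 55720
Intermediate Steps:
O(q) = q
1393*(O(30) + g(10, 10)) = 1393*(30 + 10) = 1393*40 = 55720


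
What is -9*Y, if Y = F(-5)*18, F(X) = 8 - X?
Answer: -2106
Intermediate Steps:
Y = 234 (Y = (8 - 1*(-5))*18 = (8 + 5)*18 = 13*18 = 234)
-9*Y = -9*234 = -2106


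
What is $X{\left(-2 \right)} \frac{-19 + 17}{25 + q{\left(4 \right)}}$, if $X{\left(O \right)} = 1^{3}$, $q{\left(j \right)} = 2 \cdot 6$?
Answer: $- \frac{2}{37} \approx -0.054054$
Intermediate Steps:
$q{\left(j \right)} = 12$
$X{\left(O \right)} = 1$
$X{\left(-2 \right)} \frac{-19 + 17}{25 + q{\left(4 \right)}} = 1 \frac{-19 + 17}{25 + 12} = 1 \left(- \frac{2}{37}\right) = - \frac{2}{37}$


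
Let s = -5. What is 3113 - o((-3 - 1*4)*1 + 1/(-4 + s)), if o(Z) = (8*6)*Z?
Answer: 10363/3 ≈ 3454.3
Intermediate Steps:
o(Z) = 48*Z
3113 - o((-3 - 1*4)*1 + 1/(-4 + s)) = 3113 - 48*((-3 - 1*4)*1 + 1/(-4 - 5)) = 3113 - 48*((-3 - 4)*1 + 1/(-9)) = 3113 - 48*(-7*1 - ⅑) = 3113 - 48*(-7 - ⅑) = 3113 - 48*(-64)/9 = 3113 - 1*(-1024/3) = 3113 + 1024/3 = 10363/3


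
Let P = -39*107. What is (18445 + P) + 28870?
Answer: 43142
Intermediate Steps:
P = -4173
(18445 + P) + 28870 = (18445 - 4173) + 28870 = 14272 + 28870 = 43142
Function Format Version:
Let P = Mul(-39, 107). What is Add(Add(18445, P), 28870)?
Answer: 43142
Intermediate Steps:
P = -4173
Add(Add(18445, P), 28870) = Add(Add(18445, -4173), 28870) = Add(14272, 28870) = 43142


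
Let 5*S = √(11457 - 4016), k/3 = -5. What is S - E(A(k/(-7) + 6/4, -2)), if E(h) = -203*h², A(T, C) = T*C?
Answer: 75429/7 + √7441/5 ≈ 10793.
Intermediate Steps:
k = -15 (k = 3*(-5) = -15)
A(T, C) = C*T
S = √7441/5 (S = √(11457 - 4016)/5 = √7441/5 ≈ 17.252)
S - E(A(k/(-7) + 6/4, -2)) = √7441/5 - (-203)*(-2*(-15/(-7) + 6/4))² = √7441/5 - (-203)*(-2*(-15*(-⅐) + 6*(¼)))² = √7441/5 - (-203)*(-2*(15/7 + 3/2))² = √7441/5 - (-203)*(-2*51/14)² = √7441/5 - (-203)*(-51/7)² = √7441/5 - (-203)*2601/49 = √7441/5 - 1*(-75429/7) = √7441/5 + 75429/7 = 75429/7 + √7441/5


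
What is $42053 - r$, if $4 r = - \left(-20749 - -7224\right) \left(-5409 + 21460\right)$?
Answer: $- \frac{216921563}{4} \approx -5.423 \cdot 10^{7}$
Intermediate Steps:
$r = \frac{217089775}{4}$ ($r = \frac{\left(-1\right) \left(-20749 - -7224\right) \left(-5409 + 21460\right)}{4} = \frac{\left(-1\right) \left(-20749 + 7224\right) 16051}{4} = \frac{\left(-1\right) \left(\left(-13525\right) 16051\right)}{4} = \frac{\left(-1\right) \left(-217089775\right)}{4} = \frac{1}{4} \cdot 217089775 = \frac{217089775}{4} \approx 5.4272 \cdot 10^{7}$)
$42053 - r = 42053 - \frac{217089775}{4} = - \frac{216921563}{4}$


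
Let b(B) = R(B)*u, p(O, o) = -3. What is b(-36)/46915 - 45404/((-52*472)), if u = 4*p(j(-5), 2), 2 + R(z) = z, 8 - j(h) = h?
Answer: 535330181/287870440 ≈ 1.8596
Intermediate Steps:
j(h) = 8 - h
R(z) = -2 + z
u = -12 (u = 4*(-3) = -12)
b(B) = 24 - 12*B (b(B) = (-2 + B)*(-12) = 24 - 12*B)
b(-36)/46915 - 45404/((-52*472)) = (24 - 12*(-36))/46915 - 45404/((-52*472)) = (24 + 432)*(1/46915) - 45404/(-24544) = 456*(1/46915) - 45404*(-1/24544) = 456/46915 + 11351/6136 = 535330181/287870440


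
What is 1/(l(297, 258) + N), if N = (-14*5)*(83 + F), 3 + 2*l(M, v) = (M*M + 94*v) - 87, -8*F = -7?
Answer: 4/201257 ≈ 1.9875e-5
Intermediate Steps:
F = 7/8 (F = -⅛*(-7) = 7/8 ≈ 0.87500)
l(M, v) = -45 + M²/2 + 47*v (l(M, v) = -3/2 + ((M*M + 94*v) - 87)/2 = -3/2 + ((M² + 94*v) - 87)/2 = -3/2 + (-87 + M² + 94*v)/2 = -3/2 + (-87/2 + M²/2 + 47*v) = -45 + M²/2 + 47*v)
N = -23485/4 (N = (-14*5)*(83 + 7/8) = -70*671/8 = -23485/4 ≈ -5871.3)
1/(l(297, 258) + N) = 1/((-45 + (½)*297² + 47*258) - 23485/4) = 1/((-45 + (½)*88209 + 12126) - 23485/4) = 1/((-45 + 88209/2 + 12126) - 23485/4) = 1/(112371/2 - 23485/4) = 1/(201257/4) = 4/201257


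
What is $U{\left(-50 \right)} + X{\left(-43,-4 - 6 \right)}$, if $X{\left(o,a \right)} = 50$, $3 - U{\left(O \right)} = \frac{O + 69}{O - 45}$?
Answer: $\frac{266}{5} \approx 53.2$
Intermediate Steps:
$U{\left(O \right)} = 3 - \frac{69 + O}{-45 + O}$ ($U{\left(O \right)} = 3 - \frac{O + 69}{O - 45} = 3 - \frac{69 + O}{-45 + O}$)
$U{\left(-50 \right)} + X{\left(-43,-4 - 6 \right)} = \frac{2 \left(-102 - 50\right)}{-45 - 50} + 50 = 2 \frac{1}{-95} \left(-152\right) + 50 = 2 \left(- \frac{1}{95}\right) \left(-152\right) + 50 = \frac{16}{5} + 50 = \frac{266}{5}$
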